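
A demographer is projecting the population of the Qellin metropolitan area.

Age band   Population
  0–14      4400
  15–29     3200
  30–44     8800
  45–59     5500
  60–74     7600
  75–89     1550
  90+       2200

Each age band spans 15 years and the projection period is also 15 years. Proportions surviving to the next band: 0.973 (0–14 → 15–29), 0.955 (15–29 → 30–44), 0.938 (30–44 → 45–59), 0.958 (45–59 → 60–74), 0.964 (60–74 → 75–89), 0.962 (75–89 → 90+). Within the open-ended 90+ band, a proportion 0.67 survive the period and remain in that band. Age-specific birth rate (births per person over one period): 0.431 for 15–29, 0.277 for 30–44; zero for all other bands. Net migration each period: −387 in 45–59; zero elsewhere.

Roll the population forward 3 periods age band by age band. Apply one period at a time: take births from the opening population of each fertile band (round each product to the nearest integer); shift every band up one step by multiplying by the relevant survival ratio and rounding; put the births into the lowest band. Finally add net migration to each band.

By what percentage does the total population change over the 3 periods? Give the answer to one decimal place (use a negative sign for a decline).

Period 1:
Births: 3200 × 0.431 = 1379, 8800 × 0.277 = 2438 ⇒ total 3817
15–29: 4400 × 0.973 = 4281
30–44: 3200 × 0.955 = 3056
45–59: 8800 × 0.938 = 8254
60–74: 5500 × 0.958 = 5269
75–89: 7600 × 0.964 = 7326
90+: 1550 × 0.962 + 2200 × 0.67 = 1491 + 1474 = 2965
Net migration: 45–59 − 387 → 7867
End of period: [3817, 4281, 3056, 7867, 5269, 7326, 2965]
Period 2:
Births: 4281 × 0.431 = 1845, 3056 × 0.277 = 847 ⇒ total 2692
15–29: 3817 × 0.973 = 3714
30–44: 4281 × 0.955 = 4088
45–59: 3056 × 0.938 = 2867
60–74: 7867 × 0.958 = 7537
75–89: 5269 × 0.964 = 5079
90+: 7326 × 0.962 + 2965 × 0.67 = 7048 + 1987 = 9035
Net migration: 45–59 − 387 → 2480
End of period: [2692, 3714, 4088, 2480, 7537, 5079, 9035]
Period 3:
Births: 3714 × 0.431 = 1601, 4088 × 0.277 = 1132 ⇒ total 2733
15–29: 2692 × 0.973 = 2619
30–44: 3714 × 0.955 = 3547
45–59: 4088 × 0.938 = 3835
60–74: 2480 × 0.958 = 2376
75–89: 7537 × 0.964 = 7266
90+: 5079 × 0.962 + 9035 × 0.67 = 4886 + 6053 = 10939
Net migration: 45–59 − 387 → 3448
End of period: [2733, 2619, 3547, 3448, 2376, 7266, 10939]
Total: 33250 → 32928; change = -322; percentage change = -1.0%

-1.0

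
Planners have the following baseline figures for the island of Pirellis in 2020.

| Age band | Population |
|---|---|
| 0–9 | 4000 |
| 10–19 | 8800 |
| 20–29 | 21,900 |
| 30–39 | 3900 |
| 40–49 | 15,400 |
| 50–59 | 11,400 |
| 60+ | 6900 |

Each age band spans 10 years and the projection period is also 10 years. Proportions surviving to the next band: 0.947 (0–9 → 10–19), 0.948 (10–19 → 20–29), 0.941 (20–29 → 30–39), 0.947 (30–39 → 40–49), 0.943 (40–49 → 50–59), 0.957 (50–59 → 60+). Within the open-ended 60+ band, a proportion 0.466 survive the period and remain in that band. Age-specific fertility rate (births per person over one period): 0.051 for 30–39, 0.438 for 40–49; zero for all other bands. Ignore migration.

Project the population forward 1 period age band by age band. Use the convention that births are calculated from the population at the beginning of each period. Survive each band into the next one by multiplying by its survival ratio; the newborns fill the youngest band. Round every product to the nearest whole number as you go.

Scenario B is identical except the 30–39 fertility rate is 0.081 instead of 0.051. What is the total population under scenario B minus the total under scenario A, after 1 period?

117

[period 1]
Births: 3900 * 0.051 = 199, 15400 * 0.438 = 6745 — total 6944
10–19: 4000 * 0.947 = 3788
20–29: 8800 * 0.948 = 8342
30–39: 21900 * 0.941 = 20608
40–49: 3900 * 0.947 = 3693
50–59: 15400 * 0.943 = 14522
60+: 11400 * 0.957 + 6900 * 0.466 = 10910 + 3215 = 14125
End of period: [6944, 3788, 8342, 20608, 3693, 14522, 14125]
Scenario A total after 1 period: 72022
Scenario B projection —
[period 1]
Births: 3900 * 0.081 = 316, 15400 * 0.438 = 6745 — total 7061
10–19: 4000 * 0.947 = 3788
20–29: 8800 * 0.948 = 8342
30–39: 21900 * 0.941 = 20608
40–49: 3900 * 0.947 = 3693
50–59: 15400 * 0.943 = 14522
60+: 11400 * 0.957 + 6900 * 0.466 = 10910 + 3215 = 14125
End of period: [7061, 3788, 8342, 20608, 3693, 14522, 14125]
Scenario B total after 1 period: 72139
Difference B − A = 72139 − 72022 = 117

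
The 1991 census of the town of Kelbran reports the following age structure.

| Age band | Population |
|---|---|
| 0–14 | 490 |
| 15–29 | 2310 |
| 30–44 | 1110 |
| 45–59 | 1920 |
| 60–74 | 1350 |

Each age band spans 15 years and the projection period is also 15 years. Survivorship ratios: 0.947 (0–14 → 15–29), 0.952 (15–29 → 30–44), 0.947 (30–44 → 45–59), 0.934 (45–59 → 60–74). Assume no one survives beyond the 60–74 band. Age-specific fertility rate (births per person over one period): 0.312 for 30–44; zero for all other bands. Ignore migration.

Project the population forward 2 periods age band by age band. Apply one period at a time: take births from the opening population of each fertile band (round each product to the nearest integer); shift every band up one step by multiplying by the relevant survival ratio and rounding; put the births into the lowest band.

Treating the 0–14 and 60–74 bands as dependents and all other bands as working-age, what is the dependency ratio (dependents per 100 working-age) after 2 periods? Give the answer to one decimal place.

After projecting period 1:
Births: 1110 * 0.312 = 346
15–29: 490 * 0.947 = 464
30–44: 2310 * 0.952 = 2199
45–59: 1110 * 0.947 = 1051
60–74: 1920 * 0.934 = 1793
→ [346, 464, 2199, 1051, 1793]
After projecting period 2:
Births: 2199 * 0.312 = 686
15–29: 346 * 0.947 = 328
30–44: 464 * 0.952 = 442
45–59: 2199 * 0.947 = 2082
60–74: 1051 * 0.934 = 982
→ [686, 328, 442, 2082, 982]
Dependents (band 0–14 + band 60–74) = 686 + 982 = 1668; working-age = 2852; ratio = 1668/2852 × 100 = 58.5

58.5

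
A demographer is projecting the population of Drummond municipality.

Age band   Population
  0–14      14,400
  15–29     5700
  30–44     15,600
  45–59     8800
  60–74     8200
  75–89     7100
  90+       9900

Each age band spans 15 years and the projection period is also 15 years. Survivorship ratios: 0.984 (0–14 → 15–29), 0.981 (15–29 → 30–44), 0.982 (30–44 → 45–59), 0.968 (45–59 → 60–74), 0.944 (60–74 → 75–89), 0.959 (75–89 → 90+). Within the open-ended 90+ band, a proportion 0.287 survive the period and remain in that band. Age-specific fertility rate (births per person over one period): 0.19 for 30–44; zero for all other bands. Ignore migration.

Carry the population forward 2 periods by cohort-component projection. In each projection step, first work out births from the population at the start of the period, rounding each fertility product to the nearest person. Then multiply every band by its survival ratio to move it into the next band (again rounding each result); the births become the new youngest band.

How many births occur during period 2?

Call the groups 1 to 7, youngest first.
Period 1.
Births: 15600 * 0.19 = 2964
Group 2: 14400 * 0.984 = 14170
Group 3: 5700 * 0.981 = 5592
Group 4: 15600 * 0.982 = 15319
Group 5: 8800 * 0.968 = 8518
Group 6: 8200 * 0.944 = 7741
Group 7: 7100 * 0.959 + 9900 * 0.287 = 6809 + 2841 = 9650
Giving 2964 / 14170 / 5592 / 15319 / 8518 / 7741 / 9650.
Period 2.
Births: 5592 * 0.19 = 1062
Group 2: 2964 * 0.984 = 2917
Group 3: 14170 * 0.981 = 13901
Group 4: 5592 * 0.982 = 5491
Group 5: 15319 * 0.968 = 14829
Group 6: 8518 * 0.944 = 8041
Group 7: 7741 * 0.959 + 9650 * 0.287 = 7424 + 2770 = 10194
Giving 1062 / 2917 / 13901 / 5491 / 14829 / 8041 / 10194.

1062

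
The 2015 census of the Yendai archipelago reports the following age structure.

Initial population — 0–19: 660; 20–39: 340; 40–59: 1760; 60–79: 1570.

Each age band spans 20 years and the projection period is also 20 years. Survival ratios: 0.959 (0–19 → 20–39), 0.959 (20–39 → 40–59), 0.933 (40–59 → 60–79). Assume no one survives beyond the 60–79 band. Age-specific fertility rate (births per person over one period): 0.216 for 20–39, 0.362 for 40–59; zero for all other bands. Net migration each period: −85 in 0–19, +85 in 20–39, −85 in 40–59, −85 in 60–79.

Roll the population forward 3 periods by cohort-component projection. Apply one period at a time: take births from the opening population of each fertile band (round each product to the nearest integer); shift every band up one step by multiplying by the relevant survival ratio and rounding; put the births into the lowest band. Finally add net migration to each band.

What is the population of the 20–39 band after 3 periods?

236

[period 1]
Births: 340 × 0.216 = 73  |  1760 × 0.362 = 637 ⇒ total 710
20–39: 660 × 0.959 = 633
40–59: 340 × 0.959 = 326
60–79: 1760 × 0.933 = 1642
Net migration: 0–19 − 85 → 625; 20–39 + 85 → 718; 40–59 − 85 → 241; 60–79 − 85 → 1557
Giving 625 / 718 / 241 / 1557.
[period 2]
Births: 718 × 0.216 = 155  |  241 × 0.362 = 87 ⇒ total 242
20–39: 625 × 0.959 = 599
40–59: 718 × 0.959 = 689
60–79: 241 × 0.933 = 225
Net migration: 0–19 − 85 → 157; 20–39 + 85 → 684; 40–59 − 85 → 604; 60–79 − 85 → 140
Giving 157 / 684 / 604 / 140.
[period 3]
Births: 684 × 0.216 = 148  |  604 × 0.362 = 219 ⇒ total 367
20–39: 157 × 0.959 = 151
40–59: 684 × 0.959 = 656
60–79: 604 × 0.933 = 564
Net migration: 0–19 − 85 → 282; 20–39 + 85 → 236; 40–59 − 85 → 571; 60–79 − 85 → 479
Giving 282 / 236 / 571 / 479.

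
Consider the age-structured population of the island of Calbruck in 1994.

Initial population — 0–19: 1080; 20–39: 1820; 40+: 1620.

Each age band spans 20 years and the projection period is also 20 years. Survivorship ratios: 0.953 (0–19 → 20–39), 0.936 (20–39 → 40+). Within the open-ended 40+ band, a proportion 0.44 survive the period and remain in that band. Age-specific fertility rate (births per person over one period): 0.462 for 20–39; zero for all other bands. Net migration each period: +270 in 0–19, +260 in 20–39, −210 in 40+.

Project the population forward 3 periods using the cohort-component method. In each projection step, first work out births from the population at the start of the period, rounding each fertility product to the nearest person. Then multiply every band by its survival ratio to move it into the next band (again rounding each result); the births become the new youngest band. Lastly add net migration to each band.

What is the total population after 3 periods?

Let group 1 be 0–19 through group 3 = 40+.
Period 1.
Births: 1820 × 0.462 = 841
Group 2: 1080 × 0.953 = 1029
Group 3: 1820 × 0.936 + 1620 × 0.44 = 1704 + 713 = 2417
Net migration: Group 1 + 270 → 1111; Group 2 + 260 → 1289; Group 3 − 210 → 2207
End of period: [1111, 1289, 2207]
Period 2.
Births: 1289 × 0.462 = 596
Group 2: 1111 × 0.953 = 1059
Group 3: 1289 × 0.936 + 2207 × 0.44 = 1207 + 971 = 2178
Net migration: Group 1 + 270 → 866; Group 2 + 260 → 1319; Group 3 − 210 → 1968
End of period: [866, 1319, 1968]
Period 3.
Births: 1319 × 0.462 = 609
Group 2: 866 × 0.953 = 825
Group 3: 1319 × 0.936 + 1968 × 0.44 = 1235 + 866 = 2101
Net migration: Group 1 + 270 → 879; Group 2 + 260 → 1085; Group 3 − 210 → 1891
End of period: [879, 1085, 1891]
Total after period 3: 879 + 1085 + 1891 = 3855

3855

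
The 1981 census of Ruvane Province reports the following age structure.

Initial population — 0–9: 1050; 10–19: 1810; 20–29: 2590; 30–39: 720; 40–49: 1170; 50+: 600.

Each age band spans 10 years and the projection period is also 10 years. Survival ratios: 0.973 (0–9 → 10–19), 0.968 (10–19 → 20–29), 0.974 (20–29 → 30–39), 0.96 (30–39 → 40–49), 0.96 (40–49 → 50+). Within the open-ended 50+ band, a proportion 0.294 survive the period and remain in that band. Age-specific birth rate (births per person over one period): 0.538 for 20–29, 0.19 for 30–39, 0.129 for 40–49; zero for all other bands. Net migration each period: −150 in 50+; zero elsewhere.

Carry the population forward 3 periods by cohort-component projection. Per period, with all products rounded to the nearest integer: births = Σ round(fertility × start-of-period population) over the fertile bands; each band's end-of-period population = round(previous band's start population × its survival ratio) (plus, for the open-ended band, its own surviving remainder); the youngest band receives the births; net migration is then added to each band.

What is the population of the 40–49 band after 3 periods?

1638

Numbering the bands 1..6 from youngest to oldest:
— Period 1 —
Births: 2590 × 0.538 = 1393  |  720 × 0.19 = 137  |  1170 × 0.129 = 151 — total 1681
Band 2: 1050 × 0.973 = 1022
Band 3: 1810 × 0.968 = 1752
Band 4: 2590 × 0.974 = 2523
Band 5: 720 × 0.96 = 691
Band 6: 1170 × 0.96 + 600 × 0.294 = 1123 + 176 = 1299
Net migration: Band 6 − 150 → 1149
→ [1681, 1022, 1752, 2523, 691, 1149]
— Period 2 —
Births: 1752 × 0.538 = 943  |  2523 × 0.19 = 479  |  691 × 0.129 = 89 — total 1511
Band 2: 1681 × 0.973 = 1636
Band 3: 1022 × 0.968 = 989
Band 4: 1752 × 0.974 = 1706
Band 5: 2523 × 0.96 = 2422
Band 6: 691 × 0.96 + 1149 × 0.294 = 663 + 338 = 1001
Net migration: Band 6 − 150 → 851
→ [1511, 1636, 989, 1706, 2422, 851]
— Period 3 —
Births: 989 × 0.538 = 532  |  1706 × 0.19 = 324  |  2422 × 0.129 = 312 — total 1168
Band 2: 1511 × 0.973 = 1470
Band 3: 1636 × 0.968 = 1584
Band 4: 989 × 0.974 = 963
Band 5: 1706 × 0.96 = 1638
Band 6: 2422 × 0.96 + 851 × 0.294 = 2325 + 250 = 2575
Net migration: Band 6 − 150 → 2425
→ [1168, 1470, 1584, 963, 1638, 2425]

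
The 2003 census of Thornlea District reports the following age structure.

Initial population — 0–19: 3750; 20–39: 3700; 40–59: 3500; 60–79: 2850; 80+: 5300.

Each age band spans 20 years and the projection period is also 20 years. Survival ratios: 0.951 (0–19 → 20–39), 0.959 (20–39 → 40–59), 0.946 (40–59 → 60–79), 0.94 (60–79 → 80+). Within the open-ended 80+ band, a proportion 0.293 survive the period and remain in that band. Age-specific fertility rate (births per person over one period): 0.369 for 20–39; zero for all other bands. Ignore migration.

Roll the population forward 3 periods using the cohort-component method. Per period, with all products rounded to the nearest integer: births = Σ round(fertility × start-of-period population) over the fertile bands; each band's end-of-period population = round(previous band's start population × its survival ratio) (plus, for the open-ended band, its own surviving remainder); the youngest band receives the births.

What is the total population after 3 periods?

Period 1.
Births: 3700 × 0.369 = 1365
20–39: 3750 × 0.951 = 3566
40–59: 3700 × 0.959 = 3548
60–79: 3500 × 0.946 = 3311
80+: 2850 × 0.94 + 5300 × 0.293 = 2679 + 1553 = 4232
→ [1365, 3566, 3548, 3311, 4232]
Period 2.
Births: 3566 × 0.369 = 1316
20–39: 1365 × 0.951 = 1298
40–59: 3566 × 0.959 = 3420
60–79: 3548 × 0.946 = 3356
80+: 3311 × 0.94 + 4232 × 0.293 = 3112 + 1240 = 4352
→ [1316, 1298, 3420, 3356, 4352]
Period 3.
Births: 1298 × 0.369 = 479
20–39: 1316 × 0.951 = 1252
40–59: 1298 × 0.959 = 1245
60–79: 3420 × 0.946 = 3235
80+: 3356 × 0.94 + 4352 × 0.293 = 3155 + 1275 = 4430
→ [479, 1252, 1245, 3235, 4430]
Total after period 3: 479 + 1252 + 1245 + 3235 + 4430 = 10641

10641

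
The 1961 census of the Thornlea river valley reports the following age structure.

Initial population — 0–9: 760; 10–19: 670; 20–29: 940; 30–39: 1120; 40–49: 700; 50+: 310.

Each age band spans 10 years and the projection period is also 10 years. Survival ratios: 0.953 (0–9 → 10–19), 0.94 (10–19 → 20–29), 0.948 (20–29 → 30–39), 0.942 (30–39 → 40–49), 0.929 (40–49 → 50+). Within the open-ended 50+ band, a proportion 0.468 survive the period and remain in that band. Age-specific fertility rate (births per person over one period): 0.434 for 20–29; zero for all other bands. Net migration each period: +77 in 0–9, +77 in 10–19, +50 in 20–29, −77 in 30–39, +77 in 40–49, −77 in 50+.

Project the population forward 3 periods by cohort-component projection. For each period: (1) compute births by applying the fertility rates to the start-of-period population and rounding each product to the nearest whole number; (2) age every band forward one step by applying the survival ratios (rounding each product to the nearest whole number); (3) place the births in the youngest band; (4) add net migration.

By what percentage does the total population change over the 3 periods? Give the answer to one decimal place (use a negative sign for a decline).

-10.4

Numbering the groups 1..6 from youngest to oldest:
After projecting period 1:
Births: 940 × 0.434 = 408
Group 2: 760 × 0.953 = 724
Group 3: 670 × 0.94 = 630
Group 4: 940 × 0.948 = 891
Group 5: 1120 × 0.942 = 1055
Group 6: 700 × 0.929 + 310 × 0.468 = 650 + 145 = 795
Net migration: Group 1 + 77 → 485; Group 2 + 77 → 801; Group 3 + 50 → 680; Group 4 − 77 → 814; Group 5 + 77 → 1132; Group 6 − 77 → 718
→ [485, 801, 680, 814, 1132, 718]
After projecting period 2:
Births: 680 × 0.434 = 295
Group 2: 485 × 0.953 = 462
Group 3: 801 × 0.94 = 753
Group 4: 680 × 0.948 = 645
Group 5: 814 × 0.942 = 767
Group 6: 1132 × 0.929 + 718 × 0.468 = 1052 + 336 = 1388
Net migration: Group 1 + 77 → 372; Group 2 + 77 → 539; Group 3 + 50 → 803; Group 4 − 77 → 568; Group 5 + 77 → 844; Group 6 − 77 → 1311
→ [372, 539, 803, 568, 844, 1311]
After projecting period 3:
Births: 803 × 0.434 = 349
Group 2: 372 × 0.953 = 355
Group 3: 539 × 0.94 = 507
Group 4: 803 × 0.948 = 761
Group 5: 568 × 0.942 = 535
Group 6: 844 × 0.929 + 1311 × 0.468 = 784 + 614 = 1398
Net migration: Group 1 + 77 → 426; Group 2 + 77 → 432; Group 3 + 50 → 557; Group 4 − 77 → 684; Group 5 + 77 → 612; Group 6 − 77 → 1321
→ [426, 432, 557, 684, 612, 1321]
Total: 4500 → 4032; change = -468; percentage change = -10.4%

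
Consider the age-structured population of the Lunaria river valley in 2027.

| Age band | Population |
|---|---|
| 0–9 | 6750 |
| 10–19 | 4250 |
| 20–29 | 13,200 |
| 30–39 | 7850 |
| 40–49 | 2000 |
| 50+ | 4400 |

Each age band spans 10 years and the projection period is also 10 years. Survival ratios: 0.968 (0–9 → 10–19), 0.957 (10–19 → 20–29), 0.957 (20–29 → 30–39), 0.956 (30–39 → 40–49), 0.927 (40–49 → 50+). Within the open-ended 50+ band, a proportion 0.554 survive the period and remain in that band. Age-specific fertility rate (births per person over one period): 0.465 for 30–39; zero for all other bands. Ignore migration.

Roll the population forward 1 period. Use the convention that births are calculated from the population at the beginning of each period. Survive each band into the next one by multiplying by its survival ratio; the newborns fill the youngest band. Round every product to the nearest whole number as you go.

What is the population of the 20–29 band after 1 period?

Numbering the bands 1..6 from youngest to oldest:
[period 1]
Births: 7850 * 0.465 = 3650
Band 2: 6750 * 0.968 = 6534
Band 3: 4250 * 0.957 = 4067
Band 4: 13200 * 0.957 = 12632
Band 5: 7850 * 0.956 = 7505
Band 6: 2000 * 0.927 + 4400 * 0.554 = 1854 + 2438 = 4292
→ [3650, 6534, 4067, 12632, 7505, 4292]

4067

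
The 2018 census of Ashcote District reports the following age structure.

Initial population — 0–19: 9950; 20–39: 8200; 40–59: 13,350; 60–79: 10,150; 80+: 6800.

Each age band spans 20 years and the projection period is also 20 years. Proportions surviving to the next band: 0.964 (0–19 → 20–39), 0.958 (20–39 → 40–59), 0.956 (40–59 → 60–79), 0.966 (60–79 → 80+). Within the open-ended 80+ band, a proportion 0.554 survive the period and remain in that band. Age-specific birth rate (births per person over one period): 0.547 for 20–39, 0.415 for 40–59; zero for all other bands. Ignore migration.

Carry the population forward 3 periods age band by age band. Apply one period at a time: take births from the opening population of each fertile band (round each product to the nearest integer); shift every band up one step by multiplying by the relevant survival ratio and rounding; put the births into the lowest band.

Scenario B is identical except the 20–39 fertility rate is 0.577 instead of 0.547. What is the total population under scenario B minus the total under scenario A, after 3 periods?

(Bands numbered youngest = 1 to oldest = 5.)
Period 1:
Births: 8200 × 0.547 = 4485, 13350 × 0.415 = 5540 — total 10025
Band 2: 9950 × 0.964 = 9592
Band 3: 8200 × 0.958 = 7856
Band 4: 13350 × 0.956 = 12763
Band 5: 10150 × 0.966 + 6800 × 0.554 = 9805 + 3767 = 13572
→ [10025, 9592, 7856, 12763, 13572]
Period 2:
Births: 9592 × 0.547 = 5247, 7856 × 0.415 = 3260 — total 8507
Band 2: 10025 × 0.964 = 9664
Band 3: 9592 × 0.958 = 9189
Band 4: 7856 × 0.956 = 7510
Band 5: 12763 × 0.966 + 13572 × 0.554 = 12329 + 7519 = 19848
→ [8507, 9664, 9189, 7510, 19848]
Period 3:
Births: 9664 × 0.547 = 5286, 9189 × 0.415 = 3813 — total 9099
Band 2: 8507 × 0.964 = 8201
Band 3: 9664 × 0.958 = 9258
Band 4: 9189 × 0.956 = 8785
Band 5: 7510 × 0.966 + 19848 × 0.554 = 7255 + 10996 = 18251
→ [9099, 8201, 9258, 8785, 18251]
Scenario A total after 3 periods: 53594
Scenario B projection —
Period 1:
Births: 8200 × 0.577 = 4731, 13350 × 0.415 = 5540 — total 10271
Band 2: 9950 × 0.964 = 9592
Band 3: 8200 × 0.958 = 7856
Band 4: 13350 × 0.956 = 12763
Band 5: 10150 × 0.966 + 6800 × 0.554 = 9805 + 3767 = 13572
→ [10271, 9592, 7856, 12763, 13572]
Period 2:
Births: 9592 × 0.577 = 5535, 7856 × 0.415 = 3260 — total 8795
Band 2: 10271 × 0.964 = 9901
Band 3: 9592 × 0.958 = 9189
Band 4: 7856 × 0.956 = 7510
Band 5: 12763 × 0.966 + 13572 × 0.554 = 12329 + 7519 = 19848
→ [8795, 9901, 9189, 7510, 19848]
Period 3:
Births: 9901 × 0.577 = 5713, 9189 × 0.415 = 3813 — total 9526
Band 2: 8795 × 0.964 = 8478
Band 3: 9901 × 0.958 = 9485
Band 4: 9189 × 0.956 = 8785
Band 5: 7510 × 0.966 + 19848 × 0.554 = 7255 + 10996 = 18251
→ [9526, 8478, 9485, 8785, 18251]
Scenario B total after 3 periods: 54525
Difference B − A = 54525 − 53594 = 931

931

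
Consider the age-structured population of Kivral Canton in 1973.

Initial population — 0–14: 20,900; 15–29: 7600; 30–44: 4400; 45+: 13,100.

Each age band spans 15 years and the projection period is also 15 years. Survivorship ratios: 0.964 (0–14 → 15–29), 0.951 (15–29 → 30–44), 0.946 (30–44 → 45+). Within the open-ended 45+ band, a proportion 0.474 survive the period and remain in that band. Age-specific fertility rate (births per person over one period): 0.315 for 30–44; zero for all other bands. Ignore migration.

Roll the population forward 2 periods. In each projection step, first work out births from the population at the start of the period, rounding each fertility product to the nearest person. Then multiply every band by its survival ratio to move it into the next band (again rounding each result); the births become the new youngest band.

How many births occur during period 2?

2277

— Period 1 —
Births: 4400 * 0.315 = 1386
15–29: 20900 * 0.964 = 20148
30–44: 7600 * 0.951 = 7228
45+: 4400 * 0.946 + 13100 * 0.474 = 4162 + 6209 = 10371
→ [1386, 20148, 7228, 10371]
— Period 2 —
Births: 7228 * 0.315 = 2277
15–29: 1386 * 0.964 = 1336
30–44: 20148 * 0.951 = 19161
45+: 7228 * 0.946 + 10371 * 0.474 = 6838 + 4916 = 11754
→ [2277, 1336, 19161, 11754]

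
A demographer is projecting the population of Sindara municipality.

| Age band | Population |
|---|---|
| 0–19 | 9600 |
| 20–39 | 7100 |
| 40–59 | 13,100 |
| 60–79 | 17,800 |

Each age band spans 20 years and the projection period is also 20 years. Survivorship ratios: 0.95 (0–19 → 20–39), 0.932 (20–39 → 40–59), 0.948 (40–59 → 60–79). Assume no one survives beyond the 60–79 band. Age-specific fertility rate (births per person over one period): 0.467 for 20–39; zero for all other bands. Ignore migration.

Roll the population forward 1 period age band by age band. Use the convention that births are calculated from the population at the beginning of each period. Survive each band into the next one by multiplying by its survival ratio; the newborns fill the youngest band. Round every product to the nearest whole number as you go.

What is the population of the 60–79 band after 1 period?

(Bands numbered youngest = 1 to oldest = 4.)
— Period 1 —
Births: 7100 × 0.467 = 3316
Band 2: 9600 × 0.95 = 9120
Band 3: 7100 × 0.932 = 6617
Band 4: 13100 × 0.948 = 12419
→ [3316, 9120, 6617, 12419]

12419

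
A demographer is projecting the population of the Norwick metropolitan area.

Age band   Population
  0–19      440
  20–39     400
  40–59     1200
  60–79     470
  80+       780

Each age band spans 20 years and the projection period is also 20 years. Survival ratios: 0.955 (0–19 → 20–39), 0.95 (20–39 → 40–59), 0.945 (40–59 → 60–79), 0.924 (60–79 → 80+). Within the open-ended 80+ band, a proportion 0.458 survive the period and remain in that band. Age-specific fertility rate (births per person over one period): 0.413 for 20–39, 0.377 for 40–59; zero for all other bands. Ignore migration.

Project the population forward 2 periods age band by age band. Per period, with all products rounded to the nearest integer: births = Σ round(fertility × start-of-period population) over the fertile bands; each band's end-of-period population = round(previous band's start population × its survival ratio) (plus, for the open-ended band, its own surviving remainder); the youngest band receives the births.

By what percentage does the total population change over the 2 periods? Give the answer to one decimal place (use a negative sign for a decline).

Numbering the bands 1..5 from youngest to oldest:
After projecting period 1:
Births: 400 × 0.413 = 165, 1200 × 0.377 = 452 — total 617
Band 2: 440 × 0.955 = 420
Band 3: 400 × 0.95 = 380
Band 4: 1200 × 0.945 = 1134
Band 5: 470 × 0.924 + 780 × 0.458 = 434 + 357 = 791
End of period: [617, 420, 380, 1134, 791]
After projecting period 2:
Births: 420 × 0.413 = 173, 380 × 0.377 = 143 — total 316
Band 2: 617 × 0.955 = 589
Band 3: 420 × 0.95 = 399
Band 4: 380 × 0.945 = 359
Band 5: 1134 × 0.924 + 791 × 0.458 = 1048 + 362 = 1410
End of period: [316, 589, 399, 359, 1410]
Total: 3290 → 3073; change = -217; percentage change = -6.6%

-6.6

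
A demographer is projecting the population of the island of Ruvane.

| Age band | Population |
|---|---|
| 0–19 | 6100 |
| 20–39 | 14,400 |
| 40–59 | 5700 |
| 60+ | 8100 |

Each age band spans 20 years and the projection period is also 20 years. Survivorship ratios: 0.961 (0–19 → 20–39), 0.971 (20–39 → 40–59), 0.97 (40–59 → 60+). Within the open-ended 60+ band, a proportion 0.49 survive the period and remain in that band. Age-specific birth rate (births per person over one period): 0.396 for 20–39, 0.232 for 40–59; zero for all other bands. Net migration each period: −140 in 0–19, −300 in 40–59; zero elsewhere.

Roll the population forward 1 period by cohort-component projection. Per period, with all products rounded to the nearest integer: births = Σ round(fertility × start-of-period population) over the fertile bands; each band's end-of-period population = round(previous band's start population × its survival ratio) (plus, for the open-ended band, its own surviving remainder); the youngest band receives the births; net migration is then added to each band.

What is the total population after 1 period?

After projecting period 1:
Births: 14400 × 0.396 = 5702, 5700 × 0.232 = 1322 → total 7024
20–39: 6100 × 0.961 = 5862
40–59: 14400 × 0.971 = 13982
60+: 5700 × 0.97 + 8100 × 0.49 = 5529 + 3969 = 9498
Net migration: 0–19 − 140 → 6884; 40–59 − 300 → 13682
Giving 6884 / 5862 / 13682 / 9498.
Total after period 1: 6884 + 5862 + 13682 + 9498 = 35926

35926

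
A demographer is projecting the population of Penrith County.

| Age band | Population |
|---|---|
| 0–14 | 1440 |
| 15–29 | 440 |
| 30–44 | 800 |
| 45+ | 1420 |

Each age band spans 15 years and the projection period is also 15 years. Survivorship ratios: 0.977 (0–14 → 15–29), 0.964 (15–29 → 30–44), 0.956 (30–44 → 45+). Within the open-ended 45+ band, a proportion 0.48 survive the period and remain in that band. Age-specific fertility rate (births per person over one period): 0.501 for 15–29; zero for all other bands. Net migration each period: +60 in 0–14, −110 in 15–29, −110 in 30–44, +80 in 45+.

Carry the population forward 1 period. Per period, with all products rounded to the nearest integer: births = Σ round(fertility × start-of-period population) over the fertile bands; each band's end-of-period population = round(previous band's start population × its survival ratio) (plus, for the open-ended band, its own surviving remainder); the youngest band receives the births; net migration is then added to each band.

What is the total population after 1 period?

3418

Call the groups 1 to 4, youngest first.
Period 1.
Births: 440 * 0.501 = 220
Group 2: 1440 * 0.977 = 1407
Group 3: 440 * 0.964 = 424
Group 4: 800 * 0.956 + 1420 * 0.48 = 765 + 682 = 1447
Net migration: Group 1 + 60 → 280; Group 2 − 110 → 1297; Group 3 − 110 → 314; Group 4 + 80 → 1527
Giving 280 / 1297 / 314 / 1527.
Total after period 1: 280 + 1297 + 314 + 1527 = 3418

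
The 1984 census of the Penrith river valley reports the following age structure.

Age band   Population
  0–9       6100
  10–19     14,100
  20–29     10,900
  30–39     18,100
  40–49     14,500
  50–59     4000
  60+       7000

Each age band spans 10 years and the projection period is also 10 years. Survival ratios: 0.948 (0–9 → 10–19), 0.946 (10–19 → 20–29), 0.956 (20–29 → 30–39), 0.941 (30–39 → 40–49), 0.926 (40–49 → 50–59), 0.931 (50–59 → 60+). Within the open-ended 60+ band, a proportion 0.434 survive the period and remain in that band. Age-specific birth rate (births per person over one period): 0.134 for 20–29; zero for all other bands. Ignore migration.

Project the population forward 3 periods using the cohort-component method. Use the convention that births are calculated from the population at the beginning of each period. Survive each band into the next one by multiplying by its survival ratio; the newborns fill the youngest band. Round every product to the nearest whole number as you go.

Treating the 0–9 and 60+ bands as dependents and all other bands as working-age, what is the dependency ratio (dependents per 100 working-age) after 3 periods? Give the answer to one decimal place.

75.4

— Period 1 —
Births: 10900 × 0.134 = 1461
10–19: 6100 × 0.948 = 5783
20–29: 14100 × 0.946 = 13339
30–39: 10900 × 0.956 = 10420
40–49: 18100 × 0.941 = 17032
50–59: 14500 × 0.926 = 13427
60+: 4000 × 0.931 + 7000 × 0.434 = 3724 + 3038 = 6762
Giving 1461 / 5783 / 13339 / 10420 / 17032 / 13427 / 6762.
— Period 2 —
Births: 13339 × 0.134 = 1787
10–19: 1461 × 0.948 = 1385
20–29: 5783 × 0.946 = 5471
30–39: 13339 × 0.956 = 12752
40–49: 10420 × 0.941 = 9805
50–59: 17032 × 0.926 = 15772
60+: 13427 × 0.931 + 6762 × 0.434 = 12501 + 2935 = 15436
Giving 1787 / 1385 / 5471 / 12752 / 9805 / 15772 / 15436.
— Period 3 —
Births: 5471 × 0.134 = 733
10–19: 1787 × 0.948 = 1694
20–29: 1385 × 0.946 = 1310
30–39: 5471 × 0.956 = 5230
40–49: 12752 × 0.941 = 12000
50–59: 9805 × 0.926 = 9079
60+: 15772 × 0.931 + 15436 × 0.434 = 14684 + 6699 = 21383
Giving 733 / 1694 / 1310 / 5230 / 12000 / 9079 / 21383.
Dependents (band 0–9 + band 60+) = 733 + 21383 = 22116; working-age = 29313; ratio = 22116/29313 × 100 = 75.4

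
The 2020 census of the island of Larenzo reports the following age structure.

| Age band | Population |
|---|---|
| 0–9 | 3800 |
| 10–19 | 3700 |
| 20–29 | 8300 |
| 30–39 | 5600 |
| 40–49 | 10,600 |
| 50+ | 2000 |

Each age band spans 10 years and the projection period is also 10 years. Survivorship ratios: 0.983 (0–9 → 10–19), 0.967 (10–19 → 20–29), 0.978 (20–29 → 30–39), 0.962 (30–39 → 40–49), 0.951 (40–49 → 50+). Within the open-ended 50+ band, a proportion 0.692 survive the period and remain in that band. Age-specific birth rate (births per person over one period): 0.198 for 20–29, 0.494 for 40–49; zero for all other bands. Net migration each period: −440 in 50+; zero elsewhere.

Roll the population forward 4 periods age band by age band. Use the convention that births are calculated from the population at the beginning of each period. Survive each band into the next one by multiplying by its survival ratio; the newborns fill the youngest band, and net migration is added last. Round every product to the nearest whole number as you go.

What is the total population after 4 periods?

(Groups numbered youngest = 1 to oldest = 6.)
Period 1.
Births: 8300 × 0.198 = 1643 ; 10600 × 0.494 = 5236 ⇒ total 6879
Group 2: 3800 × 0.983 = 3735
Group 3: 3700 × 0.967 = 3578
Group 4: 8300 × 0.978 = 8117
Group 5: 5600 × 0.962 = 5387
Group 6: 10600 × 0.951 + 2000 × 0.692 = 10081 + 1384 = 11465
Net migration: Group 6 − 440 → 11025
Population now: 0–9=6879, 10–19=3735, 20–29=3578, 30–39=8117, 40–49=5387, 50+=11025
Period 2.
Births: 3578 × 0.198 = 708 ; 5387 × 0.494 = 2661 ⇒ total 3369
Group 2: 6879 × 0.983 = 6762
Group 3: 3735 × 0.967 = 3612
Group 4: 3578 × 0.978 = 3499
Group 5: 8117 × 0.962 = 7809
Group 6: 5387 × 0.951 + 11025 × 0.692 = 5123 + 7629 = 12752
Net migration: Group 6 − 440 → 12312
Population now: 0–9=3369, 10–19=6762, 20–29=3612, 30–39=3499, 40–49=7809, 50+=12312
Period 3.
Births: 3612 × 0.198 = 715 ; 7809 × 0.494 = 3858 ⇒ total 4573
Group 2: 3369 × 0.983 = 3312
Group 3: 6762 × 0.967 = 6539
Group 4: 3612 × 0.978 = 3533
Group 5: 3499 × 0.962 = 3366
Group 6: 7809 × 0.951 + 12312 × 0.692 = 7426 + 8520 = 15946
Net migration: Group 6 − 440 → 15506
Population now: 0–9=4573, 10–19=3312, 20–29=6539, 30–39=3533, 40–49=3366, 50+=15506
Period 4.
Births: 6539 × 0.198 = 1295 ; 3366 × 0.494 = 1663 ⇒ total 2958
Group 2: 4573 × 0.983 = 4495
Group 3: 3312 × 0.967 = 3203
Group 4: 6539 × 0.978 = 6395
Group 5: 3533 × 0.962 = 3399
Group 6: 3366 × 0.951 + 15506 × 0.692 = 3201 + 10730 = 13931
Net migration: Group 6 − 440 → 13491
Population now: 0–9=2958, 10–19=4495, 20–29=3203, 30–39=6395, 40–49=3399, 50+=13491
Total after period 4: 2958 + 4495 + 3203 + 6395 + 3399 + 13491 = 33941

33941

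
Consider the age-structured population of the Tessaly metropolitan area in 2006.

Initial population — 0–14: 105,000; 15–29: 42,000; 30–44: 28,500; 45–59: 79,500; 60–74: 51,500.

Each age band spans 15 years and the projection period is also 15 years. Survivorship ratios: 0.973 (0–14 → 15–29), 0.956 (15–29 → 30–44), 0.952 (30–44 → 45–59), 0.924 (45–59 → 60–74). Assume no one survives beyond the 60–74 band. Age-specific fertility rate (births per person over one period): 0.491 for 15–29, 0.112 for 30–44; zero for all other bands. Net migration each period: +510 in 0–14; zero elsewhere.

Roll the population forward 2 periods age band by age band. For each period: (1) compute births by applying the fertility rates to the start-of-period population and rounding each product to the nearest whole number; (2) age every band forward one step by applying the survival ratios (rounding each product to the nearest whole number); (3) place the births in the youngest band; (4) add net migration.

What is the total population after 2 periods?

239802

Call the groups 1 to 5, youngest first.
After projecting period 1:
Births: 42000 * 0.491 = 20622  |  28500 * 0.112 = 3192 → 23814
Group 2: 105000 * 0.973 = 102165
Group 3: 42000 * 0.956 = 40152
Group 4: 28500 * 0.952 = 27132
Group 5: 79500 * 0.924 = 73458
Net migration: Group 1 + 510 → 24324
End of period: [24324, 102165, 40152, 27132, 73458]
After projecting period 2:
Births: 102165 * 0.491 = 50163  |  40152 * 0.112 = 4497 → 54660
Group 2: 24324 * 0.973 = 23667
Group 3: 102165 * 0.956 = 97670
Group 4: 40152 * 0.952 = 38225
Group 5: 27132 * 0.924 = 25070
Net migration: Group 1 + 510 → 55170
End of period: [55170, 23667, 97670, 38225, 25070]
Total after period 2: 55170 + 23667 + 97670 + 38225 + 25070 = 239802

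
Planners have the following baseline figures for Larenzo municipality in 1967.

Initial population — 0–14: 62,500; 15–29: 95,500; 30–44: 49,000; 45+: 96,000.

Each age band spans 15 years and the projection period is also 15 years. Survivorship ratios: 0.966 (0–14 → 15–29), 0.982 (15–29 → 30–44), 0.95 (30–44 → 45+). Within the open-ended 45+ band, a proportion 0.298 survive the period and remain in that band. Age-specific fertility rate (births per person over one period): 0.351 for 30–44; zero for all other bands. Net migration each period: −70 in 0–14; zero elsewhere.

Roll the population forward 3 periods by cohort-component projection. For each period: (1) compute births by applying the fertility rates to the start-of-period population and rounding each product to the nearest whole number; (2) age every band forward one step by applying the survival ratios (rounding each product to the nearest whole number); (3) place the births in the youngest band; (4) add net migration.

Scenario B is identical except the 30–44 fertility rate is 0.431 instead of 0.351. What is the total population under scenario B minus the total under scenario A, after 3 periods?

After projecting period 1:
Births: 49000 × 0.351 = 17199
15–29: 62500 × 0.966 = 60375
30–44: 95500 × 0.982 = 93781
45+: 49000 × 0.95 + 96000 × 0.298 = 46550 + 28608 = 75158
Net migration: 0–14 − 70 → 17129
Population now: 0–14=17129, 15–29=60375, 30–44=93781, 45+=75158
After projecting period 2:
Births: 93781 × 0.351 = 32917
15–29: 17129 × 0.966 = 16547
30–44: 60375 × 0.982 = 59288
45+: 93781 × 0.95 + 75158 × 0.298 = 89092 + 22397 = 111489
Net migration: 0–14 − 70 → 32847
Population now: 0–14=32847, 15–29=16547, 30–44=59288, 45+=111489
After projecting period 3:
Births: 59288 × 0.351 = 20810
15–29: 32847 × 0.966 = 31730
30–44: 16547 × 0.982 = 16249
45+: 59288 × 0.95 + 111489 × 0.298 = 56324 + 33224 = 89548
Net migration: 0–14 − 70 → 20740
Population now: 0–14=20740, 15–29=31730, 30–44=16249, 45+=89548
Scenario A total after 3 periods: 158267
Scenario B projection —
After projecting period 1:
Births: 49000 × 0.431 = 21119
15–29: 62500 × 0.966 = 60375
30–44: 95500 × 0.982 = 93781
45+: 49000 × 0.95 + 96000 × 0.298 = 46550 + 28608 = 75158
Net migration: 0–14 − 70 → 21049
Population now: 0–14=21049, 15–29=60375, 30–44=93781, 45+=75158
After projecting period 2:
Births: 93781 × 0.431 = 40420
15–29: 21049 × 0.966 = 20333
30–44: 60375 × 0.982 = 59288
45+: 93781 × 0.95 + 75158 × 0.298 = 89092 + 22397 = 111489
Net migration: 0–14 − 70 → 40350
Population now: 0–14=40350, 15–29=20333, 30–44=59288, 45+=111489
After projecting period 3:
Births: 59288 × 0.431 = 25553
15–29: 40350 × 0.966 = 38978
30–44: 20333 × 0.982 = 19967
45+: 59288 × 0.95 + 111489 × 0.298 = 56324 + 33224 = 89548
Net migration: 0–14 − 70 → 25483
Population now: 0–14=25483, 15–29=38978, 30–44=19967, 45+=89548
Scenario B total after 3 periods: 173976
Difference B − A = 173976 − 158267 = 15709

15709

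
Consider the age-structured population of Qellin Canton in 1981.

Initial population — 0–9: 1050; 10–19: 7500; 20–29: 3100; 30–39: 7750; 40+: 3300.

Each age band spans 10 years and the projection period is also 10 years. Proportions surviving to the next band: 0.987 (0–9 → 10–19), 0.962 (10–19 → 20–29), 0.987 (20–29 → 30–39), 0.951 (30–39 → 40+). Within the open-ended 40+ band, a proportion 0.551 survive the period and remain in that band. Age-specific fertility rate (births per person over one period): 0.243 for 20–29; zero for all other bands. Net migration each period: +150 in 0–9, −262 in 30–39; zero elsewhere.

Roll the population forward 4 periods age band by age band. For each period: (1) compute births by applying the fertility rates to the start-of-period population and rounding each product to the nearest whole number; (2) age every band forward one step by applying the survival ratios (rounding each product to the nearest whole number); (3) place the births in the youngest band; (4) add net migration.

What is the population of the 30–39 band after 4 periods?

584

Period 1.
Births: 3100 × 0.243 = 753
10–19: 1050 × 0.987 = 1036
20–29: 7500 × 0.962 = 7215
30–39: 3100 × 0.987 = 3060
40+: 7750 × 0.951 + 3300 × 0.551 = 7370 + 1818 = 9188
Net migration: 0–9 + 150 → 903; 30–39 − 262 → 2798
→ [903, 1036, 7215, 2798, 9188]
Period 2.
Births: 7215 × 0.243 = 1753
10–19: 903 × 0.987 = 891
20–29: 1036 × 0.962 = 997
30–39: 7215 × 0.987 = 7121
40+: 2798 × 0.951 + 9188 × 0.551 = 2661 + 5063 = 7724
Net migration: 0–9 + 150 → 1903; 30–39 − 262 → 6859
→ [1903, 891, 997, 6859, 7724]
Period 3.
Births: 997 × 0.243 = 242
10–19: 1903 × 0.987 = 1878
20–29: 891 × 0.962 = 857
30–39: 997 × 0.987 = 984
40+: 6859 × 0.951 + 7724 × 0.551 = 6523 + 4256 = 10779
Net migration: 0–9 + 150 → 392; 30–39 − 262 → 722
→ [392, 1878, 857, 722, 10779]
Period 4.
Births: 857 × 0.243 = 208
10–19: 392 × 0.987 = 387
20–29: 1878 × 0.962 = 1807
30–39: 857 × 0.987 = 846
40+: 722 × 0.951 + 10779 × 0.551 = 687 + 5939 = 6626
Net migration: 0–9 + 150 → 358; 30–39 − 262 → 584
→ [358, 387, 1807, 584, 6626]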